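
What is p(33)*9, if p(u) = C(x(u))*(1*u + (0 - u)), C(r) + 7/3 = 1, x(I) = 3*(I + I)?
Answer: 0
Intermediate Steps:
x(I) = 6*I (x(I) = 3*(2*I) = 6*I)
C(r) = -4/3 (C(r) = -7/3 + 1 = -4/3)
p(u) = 0 (p(u) = -4*(1*u + (0 - u))/3 = -4*(u - u)/3 = -4/3*0 = 0)
p(33)*9 = 0*9 = 0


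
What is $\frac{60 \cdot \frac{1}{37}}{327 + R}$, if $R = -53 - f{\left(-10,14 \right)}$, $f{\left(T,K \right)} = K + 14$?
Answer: $\frac{10}{1517} \approx 0.006592$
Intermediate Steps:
$f{\left(T,K \right)} = 14 + K$
$R = -81$ ($R = -53 - \left(14 + 14\right) = -53 - 28 = -81$)
$\frac{60 \cdot \frac{1}{37}}{327 + R} = \frac{60 \cdot \frac{1}{37}}{327 - 81} = \frac{60 \cdot \frac{1}{37}}{246} = \frac{60}{37} \cdot \frac{1}{246} = \frac{10}{1517}$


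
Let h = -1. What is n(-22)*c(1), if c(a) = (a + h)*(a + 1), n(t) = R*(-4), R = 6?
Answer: 0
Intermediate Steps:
n(t) = -24 (n(t) = 6*(-4) = -24)
c(a) = (1 + a)*(-1 + a) (c(a) = (a - 1)*(a + 1) = (-1 + a)*(1 + a) = (1 + a)*(-1 + a))
n(-22)*c(1) = -24*(-1 + 1**2) = -24*(-1 + 1) = -24*0 = 0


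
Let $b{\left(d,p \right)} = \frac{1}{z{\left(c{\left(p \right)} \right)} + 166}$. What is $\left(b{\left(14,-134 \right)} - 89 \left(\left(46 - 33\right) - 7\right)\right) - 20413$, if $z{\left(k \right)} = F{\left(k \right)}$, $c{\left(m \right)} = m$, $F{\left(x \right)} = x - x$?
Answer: $- \frac{3477201}{166} \approx -20947.0$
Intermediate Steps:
$F{\left(x \right)} = 0$
$z{\left(k \right)} = 0$
$b{\left(d,p \right)} = \frac{1}{166}$ ($b{\left(d,p \right)} = \frac{1}{0 + 166} = \frac{1}{166}$)
$\left(b{\left(14,-134 \right)} - 89 \left(\left(46 - 33\right) - 7\right)\right) - 20413 = \left(\frac{1}{166} - 89 \left(\left(46 - 33\right) - 7\right)\right) - 20413 = \left(\frac{1}{166} - 89 \left(13 - 7\right)\right) - 20413 = \left(\frac{1}{166} - 534\right) - 20413 = - \frac{88643}{166} - 20413 = - \frac{3477201}{166}$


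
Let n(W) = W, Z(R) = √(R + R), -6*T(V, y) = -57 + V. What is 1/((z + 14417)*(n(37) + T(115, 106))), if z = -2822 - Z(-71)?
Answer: 34785/11024421694 + 3*I*√142/11024421694 ≈ 3.1553e-6 + 3.2427e-9*I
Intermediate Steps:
T(V, y) = 19/2 - V/6 (T(V, y) = -(-57 + V)/6 = 19/2 - V/6)
Z(R) = √2*√R (Z(R) = √(2*R) = √2*√R)
z = -2822 - I*√142 (z = -2822 - √2*√(-71) = -2822 - √2*I*√71 = -2822 - I*√142 ≈ -2822.0 - 11.916*I)
1/((z + 14417)*(n(37) + T(115, 106))) = 1/(((-2822 - I*√142) + 14417)*(37 + (19/2 - ⅙*115))) = 1/((11595 - I*√142)*(37 + (19/2 - 115/6))) = 1/((11595 - I*√142)*(37 - 29/3)) = 1/((11595 - I*√142)*(82/3)) = 1/(316930 - 82*I*√142/3)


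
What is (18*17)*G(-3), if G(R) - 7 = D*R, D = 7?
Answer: -4284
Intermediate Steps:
G(R) = 7 + 7*R
(18*17)*G(-3) = (18*17)*(7 + 7*(-3)) = 306*(7 - 21) = 306*(-14) = -4284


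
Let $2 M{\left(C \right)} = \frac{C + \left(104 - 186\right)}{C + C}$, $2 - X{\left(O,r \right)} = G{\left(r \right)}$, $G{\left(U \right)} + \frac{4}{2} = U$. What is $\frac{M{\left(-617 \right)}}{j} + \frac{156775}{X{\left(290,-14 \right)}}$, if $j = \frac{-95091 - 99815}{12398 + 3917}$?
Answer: $\frac{37706480339435}{4329252072} \approx 8709.7$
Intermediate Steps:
$G{\left(U \right)} = -2 + U$
$X{\left(O,r \right)} = 4 - r$ ($X{\left(O,r \right)} = 2 - \left(-2 + r\right) = 4 - r$)
$M{\left(C \right)} = \frac{-82 + C}{4 C}$ ($M{\left(C \right)} = \frac{\left(C + \left(104 - 186\right)\right) \frac{1}{C + C}}{2} = \frac{\left(C + \left(104 - 186\right)\right) \frac{1}{2 C}}{2} = \frac{\left(C - 82\right) \frac{1}{2 C}}{2} = \frac{\left(-82 + C\right) \frac{1}{2 C}}{2} = \frac{\frac{1}{2} \frac{1}{C} \left(-82 + C\right)}{2} = \frac{-82 + C}{4 C}$)
$j = - \frac{194906}{16315} \approx -11.946$
$\frac{M{\left(-617 \right)}}{j} + \frac{156775}{X{\left(290,-14 \right)}} = \frac{\frac{1}{4} \frac{1}{-617} \left(-82 - 617\right)}{- \frac{194906}{16315}} + \frac{156775}{4 - -14} = \frac{1}{4} \left(- \frac{1}{617}\right) \left(-699\right) \left(- \frac{16315}{194906}\right) + \frac{156775}{4 + 14} = \frac{699}{2468} \left(- \frac{16315}{194906}\right) + \frac{156775}{18} = - \frac{11404185}{481028008} + 156775 \cdot \frac{1}{18} = - \frac{11404185}{481028008} + \frac{156775}{18} = \frac{37706480339435}{4329252072}$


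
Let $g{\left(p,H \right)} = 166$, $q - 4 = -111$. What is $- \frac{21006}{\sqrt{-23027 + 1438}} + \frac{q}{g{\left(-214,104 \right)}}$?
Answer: $- \frac{107}{166} + \frac{21006 i \sqrt{21589}}{21589} \approx -0.64458 + 142.96 i$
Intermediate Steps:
$q = -107$ ($q = 4 - 111 = -107$)
$- \frac{21006}{\sqrt{-23027 + 1438}} + \frac{q}{g{\left(-214,104 \right)}} = - \frac{21006}{\sqrt{-23027 + 1438}} - \frac{107}{166} = - \frac{21006}{\sqrt{-21589}} - \frac{107}{166} = - \frac{21006}{i \sqrt{21589}} - \frac{107}{166} = - 21006 \left(- \frac{i \sqrt{21589}}{21589}\right) - \frac{107}{166} = \frac{21006 i \sqrt{21589}}{21589} - \frac{107}{166} = - \frac{107}{166} + \frac{21006 i \sqrt{21589}}{21589}$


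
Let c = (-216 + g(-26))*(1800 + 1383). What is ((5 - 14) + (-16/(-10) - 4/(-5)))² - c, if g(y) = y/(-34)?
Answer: 291183438/425 ≈ 6.8514e+5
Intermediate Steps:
g(y) = -y/34 (g(y) = y*(-1/34) = -y/34)
c = -11646597/17 (c = (-216 - 1/34*(-26))*(1800 + 1383) = (-216 + 13/17)*3183 = -3659/17*3183 = -11646597/17 ≈ -6.8509e+5)
((5 - 14) + (-16/(-10) - 4/(-5)))² - c = ((5 - 14) + (-16/(-10) - 4/(-5)))² - 1*(-11646597/17) = (-9 + (-16*(-⅒) - 4*(-⅕)))² + 11646597/17 = (-9 + (8/5 + ⅘))² + 11646597/17 = (-9 + 12/5)² + 11646597/17 = (-33/5)² + 11646597/17 = 1089/25 + 11646597/17 = 291183438/425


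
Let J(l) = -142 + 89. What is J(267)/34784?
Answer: -53/34784 ≈ -0.0015237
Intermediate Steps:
J(l) = -53
J(267)/34784 = -53/34784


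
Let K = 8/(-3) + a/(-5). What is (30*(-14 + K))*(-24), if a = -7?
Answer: 10992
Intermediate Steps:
K = -19/15 (K = 8/(-3) - 7/(-5) = 8*(-1/3) - 7*(-1/5) = -8/3 + 7/5 = -19/15 ≈ -1.2667)
(30*(-14 + K))*(-24) = (30*(-14 - 19/15))*(-24) = (30*(-229/15))*(-24) = -458*(-24) = 10992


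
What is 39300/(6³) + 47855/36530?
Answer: 6024857/32877 ≈ 183.25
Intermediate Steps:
39300/(6³) + 47855/36530 = 39300/216 + 47855*(1/36530) = 39300*(1/216) + 9571/7306 = 3275/18 + 9571/7306 = 6024857/32877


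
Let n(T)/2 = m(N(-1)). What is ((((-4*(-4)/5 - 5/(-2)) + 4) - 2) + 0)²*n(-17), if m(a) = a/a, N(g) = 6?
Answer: 5929/50 ≈ 118.58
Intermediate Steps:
m(a) = 1
n(T) = 2 (n(T) = 2*1 = 2)
((((-4*(-4)/5 - 5/(-2)) + 4) - 2) + 0)²*n(-17) = ((((-4*(-4)/5 - 5/(-2)) + 4) - 2) + 0)²*2 = ((((16*(⅕) - 5*(-½)) + 4) - 2) + 0)²*2 = ((((16/5 + 5/2) + 4) - 2) + 0)²*2 = (((57/10 + 4) - 2) + 0)²*2 = ((97/10 - 2) + 0)²*2 = (77/10 + 0)²*2 = (77/10)²*2 = (5929/100)*2 = 5929/50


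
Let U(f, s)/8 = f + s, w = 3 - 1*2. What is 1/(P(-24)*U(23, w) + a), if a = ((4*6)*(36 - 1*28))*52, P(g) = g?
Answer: 1/5376 ≈ 0.00018601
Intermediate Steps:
w = 1 (w = 3 - 2 = 1)
U(f, s) = 8*f + 8*s (U(f, s) = 8*(f + s) = 8*f + 8*s)
a = 9984 (a = (24*(36 - 28))*52 = (24*8)*52 = 192*52 = 9984)
1/(P(-24)*U(23, w) + a) = 1/(-24*(8*23 + 8*1) + 9984) = 1/(-24*(184 + 8) + 9984) = 1/(-24*192 + 9984) = 1/(-4608 + 9984) = 1/5376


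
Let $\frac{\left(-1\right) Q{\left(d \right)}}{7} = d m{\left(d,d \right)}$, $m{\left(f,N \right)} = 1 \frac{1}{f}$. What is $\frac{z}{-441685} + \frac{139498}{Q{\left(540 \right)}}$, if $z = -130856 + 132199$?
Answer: $- \frac{61614183531}{3091795} \approx -19928.0$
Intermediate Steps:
$z = 1343$
$m{\left(f,N \right)} = \frac{1}{f}$
$Q{\left(d \right)} = -7$ ($Q{\left(d \right)} = - 7 \frac{d}{d} = \left(-7\right) 1 = -7$)
$\frac{z}{-441685} + \frac{139498}{Q{\left(540 \right)}} = \frac{1343}{-441685} + \frac{139498}{-7} = 1343 \left(- \frac{1}{441685}\right) + 139498 \left(- \frac{1}{7}\right) = - \frac{1343}{441685} - \frac{139498}{7} = - \frac{61614183531}{3091795}$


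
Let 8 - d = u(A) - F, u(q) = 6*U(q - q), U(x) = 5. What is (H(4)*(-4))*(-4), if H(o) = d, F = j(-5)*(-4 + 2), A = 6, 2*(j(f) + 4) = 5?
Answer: -304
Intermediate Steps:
j(f) = -3/2 (j(f) = -4 + (1/2)*5 = -4 + 5/2 = -3/2)
u(q) = 30 (u(q) = 6*5 = 30)
F = 3 (F = -3*(-4 + 2)/2 = -3/2*(-2) = 3)
d = -19 (d = 8 - (30 - 1*3) = 8 - (30 - 3) = 8 - 1*27 = 8 - 27 = -19)
H(o) = -19
(H(4)*(-4))*(-4) = -19*(-4)*(-4) = 76*(-4) = -304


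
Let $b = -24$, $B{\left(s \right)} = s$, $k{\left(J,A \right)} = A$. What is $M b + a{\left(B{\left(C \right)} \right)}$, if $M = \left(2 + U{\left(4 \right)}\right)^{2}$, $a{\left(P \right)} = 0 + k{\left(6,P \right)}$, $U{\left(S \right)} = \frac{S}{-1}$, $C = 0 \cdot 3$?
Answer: $-96$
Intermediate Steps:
$C = 0$
$U{\left(S \right)} = - S$ ($U{\left(S \right)} = S \left(-1\right) = - S$)
$a{\left(P \right)} = P$ ($a{\left(P \right)} = 0 + P = P$)
$M = 4$ ($M = \left(2 - 4\right)^{2} = \left(-2\right)^{2} = 4$)
$M b + a{\left(B{\left(C \right)} \right)} = 4 \left(-24\right) + 0 = -96 + 0 = -96$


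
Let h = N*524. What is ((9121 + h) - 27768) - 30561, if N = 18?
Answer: -39776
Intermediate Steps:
h = 9432 (h = 18*524 = 9432)
((9121 + h) - 27768) - 30561 = ((9121 + 9432) - 27768) - 30561 = (18553 - 27768) - 30561 = -9215 - 30561 = -39776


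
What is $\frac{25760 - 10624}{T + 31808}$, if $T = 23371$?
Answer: $\frac{15136}{55179} \approx 0.27431$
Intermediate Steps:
$\frac{25760 - 10624}{T + 31808} = \frac{25760 - 10624}{23371 + 31808} = \frac{15136}{55179}$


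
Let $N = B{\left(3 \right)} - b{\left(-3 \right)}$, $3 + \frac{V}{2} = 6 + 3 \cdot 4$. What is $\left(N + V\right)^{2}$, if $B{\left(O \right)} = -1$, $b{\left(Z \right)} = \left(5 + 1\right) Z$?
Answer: $2209$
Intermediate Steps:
$b{\left(Z \right)} = 6 Z$
$V = 30$ ($V = -6 + 2 \left(6 + 3 \cdot 4\right) = -6 + 2 \left(6 + 12\right) = -6 + 2 \cdot 18 = -6 + 36 = 30$)
$N = 17$ ($N = -1 - 6 \left(-3\right) = -1 - -18 = -1 + 18 = 17$)
$\left(N + V\right)^{2} = \left(17 + 30\right)^{2} = 47^{2} = 2209$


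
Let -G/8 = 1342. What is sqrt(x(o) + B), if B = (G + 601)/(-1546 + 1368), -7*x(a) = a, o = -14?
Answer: sqrt(1867398)/178 ≈ 7.6771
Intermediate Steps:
G = -10736 (G = -8*1342 = -10736)
x(a) = -a/7
B = 10135/178 (B = (-10736 + 601)/(-1546 + 1368) = -10135/(-178) = -10135*(-1/178) = 10135/178 ≈ 56.938)
sqrt(x(o) + B) = sqrt(-1/7*(-14) + 10135/178) = sqrt(2 + 10135/178) = sqrt(10491/178) = sqrt(1867398)/178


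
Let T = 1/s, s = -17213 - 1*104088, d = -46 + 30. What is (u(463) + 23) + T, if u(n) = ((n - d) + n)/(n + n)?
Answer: 1348866657/56162363 ≈ 24.017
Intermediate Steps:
d = -16
s = -121301 (s = -17213 - 104088 = -121301)
T = -1/121301 (T = 1/(-121301) = -1/121301 ≈ -8.2440e-6)
u(n) = (16 + 2*n)/(2*n) (u(n) = ((n - 1*(-16)) + n)/(n + n) = ((n + 16) + n)/((2*n)) = ((16 + n) + n)*(1/(2*n)) = (16 + 2*n)*(1/(2*n)) = (16 + 2*n)/(2*n))
(u(463) + 23) + T = ((8 + 463)/463 + 23) - 1/121301 = ((1/463)*471 + 23) - 1/121301 = (471/463 + 23) - 1/121301 = 11120/463 - 1/121301 = 1348866657/56162363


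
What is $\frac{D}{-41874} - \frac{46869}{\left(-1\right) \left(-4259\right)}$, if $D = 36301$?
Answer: $- \frac{2117198465}{178341366} \approx -11.872$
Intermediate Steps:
$\frac{D}{-41874} - \frac{46869}{\left(-1\right) \left(-4259\right)} = \frac{36301}{-41874} - \frac{46869}{\left(-1\right) \left(-4259\right)} = 36301 \left(- \frac{1}{41874}\right) - \frac{46869}{4259} = - \frac{36301}{41874} - \frac{46869}{4259} = - \frac{2117198465}{178341366}$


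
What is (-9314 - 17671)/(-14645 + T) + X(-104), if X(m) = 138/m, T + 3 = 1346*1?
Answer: 80897/115284 ≈ 0.70172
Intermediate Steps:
T = 1343 (T = -3 + 1346*1 = -3 + 1346 = 1343)
(-9314 - 17671)/(-14645 + T) + X(-104) = (-9314 - 17671)/(-14645 + 1343) + 138/(-104) = -26985/(-13302) + 138*(-1/104) = -26985*(-1/13302) - 69/52 = 8995/4434 - 69/52 = 80897/115284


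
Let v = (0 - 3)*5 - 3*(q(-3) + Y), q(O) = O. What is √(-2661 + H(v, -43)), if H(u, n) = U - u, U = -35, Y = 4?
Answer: I*√2678 ≈ 51.749*I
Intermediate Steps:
v = -18 (v = (0 - 3)*5 - 3*(-3 + 4) = -3*5 - 3 = -15 - 1*3 = -15 - 3 = -18)
H(u, n) = -35 - u
√(-2661 + H(v, -43)) = √(-2661 + (-35 - 1*(-18))) = √(-2661 + (-35 + 18)) = √(-2661 - 17) = √(-2678) = I*√2678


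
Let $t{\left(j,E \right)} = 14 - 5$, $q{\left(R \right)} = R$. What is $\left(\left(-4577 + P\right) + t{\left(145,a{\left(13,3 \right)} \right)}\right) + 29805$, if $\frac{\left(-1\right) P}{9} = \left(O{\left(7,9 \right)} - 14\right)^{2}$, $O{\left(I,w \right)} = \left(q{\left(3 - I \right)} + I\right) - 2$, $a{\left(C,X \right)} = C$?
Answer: $23716$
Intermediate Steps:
$t{\left(j,E \right)} = 9$ ($t{\left(j,E \right)} = 14 - 5 = 9$)
$O{\left(I,w \right)} = 1$ ($O{\left(I,w \right)} = \left(\left(3 - I\right) + I\right) - 2 = 3 - 2 = 1$)
$P = -1521$ ($P = - 9 \left(1 - 14\right)^{2} = - 9 \left(-13\right)^{2} = \left(-9\right) 169 = -1521$)
$\left(\left(-4577 + P\right) + t{\left(145,a{\left(13,3 \right)} \right)}\right) + 29805 = \left(\left(-4577 - 1521\right) + 9\right) + 29805 = \left(-6098 + 9\right) + 29805 = -6089 + 29805 = 23716$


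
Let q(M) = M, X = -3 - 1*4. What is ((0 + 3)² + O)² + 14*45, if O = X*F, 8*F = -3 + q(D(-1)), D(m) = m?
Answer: 3145/4 ≈ 786.25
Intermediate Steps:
X = -7 (X = -3 - 4 = -7)
F = -½ (F = (-3 - 1)/8 = (⅛)*(-4) = -½ ≈ -0.50000)
O = 7/2 (O = -7*(-½) = 7/2 ≈ 3.5000)
((0 + 3)² + O)² + 14*45 = ((0 + 3)² + 7/2)² + 14*45 = (3² + 7/2)² + 630 = (9 + 7/2)² + 630 = (25/2)² + 630 = 625/4 + 630 = 3145/4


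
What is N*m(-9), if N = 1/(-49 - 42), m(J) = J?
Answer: 9/91 ≈ 0.098901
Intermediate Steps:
N = -1/91 (N = 1/(-91) = -1/91 ≈ -0.010989)
N*m(-9) = -1/91*(-9) = 9/91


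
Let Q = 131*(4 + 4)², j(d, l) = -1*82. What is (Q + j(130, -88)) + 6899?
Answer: 15201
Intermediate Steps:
j(d, l) = -82
Q = 8384 (Q = 131*8² = 131*64 = 8384)
(Q + j(130, -88)) + 6899 = (8384 - 82) + 6899 = 8302 + 6899 = 15201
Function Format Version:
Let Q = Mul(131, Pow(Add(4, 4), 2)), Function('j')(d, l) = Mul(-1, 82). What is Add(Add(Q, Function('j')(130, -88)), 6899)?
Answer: 15201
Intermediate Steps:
Function('j')(d, l) = -82
Q = 8384 (Q = Mul(131, Pow(8, 2)) = Mul(131, 64) = 8384)
Add(Add(Q, Function('j')(130, -88)), 6899) = Add(Add(8384, -82), 6899) = Add(8302, 6899) = 15201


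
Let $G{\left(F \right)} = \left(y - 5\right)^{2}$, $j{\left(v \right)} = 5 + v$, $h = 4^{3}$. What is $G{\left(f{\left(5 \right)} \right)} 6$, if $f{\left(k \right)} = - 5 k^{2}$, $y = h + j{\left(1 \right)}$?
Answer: $25350$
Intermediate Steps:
$h = 64$
$y = 70$ ($y = 64 + \left(5 + 1\right) = 64 + 6 = 70$)
$G{\left(F \right)} = 4225$ ($G{\left(F \right)} = \left(70 - 5\right)^{2} = 65^{2} = 4225$)
$G{\left(f{\left(5 \right)} \right)} 6 = 4225 \cdot 6 = 25350$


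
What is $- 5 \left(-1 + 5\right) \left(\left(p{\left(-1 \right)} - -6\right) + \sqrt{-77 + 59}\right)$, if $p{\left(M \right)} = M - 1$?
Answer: $-80 - 60 i \sqrt{2} \approx -80.0 - 84.853 i$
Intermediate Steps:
$p{\left(M \right)} = -1 + M$
$- 5 \left(-1 + 5\right) \left(\left(p{\left(-1 \right)} - -6\right) + \sqrt{-77 + 59}\right) = - 5 \left(-1 + 5\right) \left(\left(\left(-1 - 1\right) - -6\right) + \sqrt{-77 + 59}\right) = \left(-5\right) 4 \left(\left(-2 + 6\right) + \sqrt{-18}\right) = - 20 \left(4 + 3 i \sqrt{2}\right) = -80 - 60 i \sqrt{2}$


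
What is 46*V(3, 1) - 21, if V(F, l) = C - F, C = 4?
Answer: 25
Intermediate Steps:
V(F, l) = 4 - F
46*V(3, 1) - 21 = 46*(4 - 1*3) - 21 = 46*(4 - 3) - 21 = 46*1 - 21 = 46 - 21 = 25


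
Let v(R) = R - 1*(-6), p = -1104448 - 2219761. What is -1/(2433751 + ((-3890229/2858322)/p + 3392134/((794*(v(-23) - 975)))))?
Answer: -89094800869170656/216834177008955437188721 ≈ -4.1089e-7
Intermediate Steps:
p = -3324209
v(R) = 6 + R (v(R) = R + 6 = 6 + R)
-1/(2433751 + ((-3890229/2858322)/p + 3392134/((794*(v(-23) - 975))))) = -1/(2433751 + (-3890229/2858322/(-3324209) + 3392134/((794*((6 - 23) - 975))))) = -1/(2433751 + (-3890229*1/2858322*(-1/3324209) + 3392134/((794*(-17 - 975))))) = -1/(2433751 + (-1296743/952774*(-1/3324209) + 3392134/((794*(-992))))) = -1/(2433751 + (185249/452459986538 + 3392134/(-787648))) = -1/(2433751 + (185249/452459986538 + 3392134*(-1/787648))) = -1/(2433751 + (185249/452459986538 - 1696067/393824)) = -1/(2433751 - 383701189516021935/89094800869170656) = -1/216834177008955437188721/89094800869170656 = -1*89094800869170656/216834177008955437188721 = -89094800869170656/216834177008955437188721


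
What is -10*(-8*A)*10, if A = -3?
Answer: -2400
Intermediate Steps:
-10*(-8*A)*10 = -10*(-8*(-3))*10 = -240*10 = -10*240 = -2400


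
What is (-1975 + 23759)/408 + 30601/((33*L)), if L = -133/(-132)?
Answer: 6604763/6783 ≈ 973.72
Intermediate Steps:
L = 133/132 (L = -133*(-1/132) = 133/132 ≈ 1.0076)
(-1975 + 23759)/408 + 30601/((33*L)) = (-1975 + 23759)/408 + 30601/((33*(133/132))) = 21784*(1/408) + 30601/(133/4) = 2723/51 + 30601*(4/133) = 2723/51 + 122404/133 = 6604763/6783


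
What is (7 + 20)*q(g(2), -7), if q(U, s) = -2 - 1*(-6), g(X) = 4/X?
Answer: 108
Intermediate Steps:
q(U, s) = 4 (q(U, s) = -2 + 6 = 4)
(7 + 20)*q(g(2), -7) = (7 + 20)*4 = 27*4 = 108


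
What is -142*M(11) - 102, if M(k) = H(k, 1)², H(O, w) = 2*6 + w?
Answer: -24100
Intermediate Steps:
H(O, w) = 12 + w
M(k) = 169 (M(k) = (12 + 1)² = 13² = 169)
-142*M(11) - 102 = -142*169 - 102 = -23998 - 102 = -24100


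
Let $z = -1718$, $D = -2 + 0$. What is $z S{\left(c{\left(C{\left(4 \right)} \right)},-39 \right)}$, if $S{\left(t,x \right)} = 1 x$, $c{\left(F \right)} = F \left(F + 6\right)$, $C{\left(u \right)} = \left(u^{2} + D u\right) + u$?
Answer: $67002$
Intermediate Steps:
$D = -2$
$C{\left(u \right)} = u^{2} - u$ ($C{\left(u \right)} = \left(u^{2} - 2 u\right) + u = u^{2} - u$)
$c{\left(F \right)} = F \left(6 + F\right)$
$S{\left(t,x \right)} = x$
$z S{\left(c{\left(C{\left(4 \right)} \right)},-39 \right)} = \left(-1718\right) \left(-39\right) = 67002$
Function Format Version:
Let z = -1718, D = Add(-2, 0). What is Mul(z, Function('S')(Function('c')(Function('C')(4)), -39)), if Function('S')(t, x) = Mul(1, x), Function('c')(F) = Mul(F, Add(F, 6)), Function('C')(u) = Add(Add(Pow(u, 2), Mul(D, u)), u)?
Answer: 67002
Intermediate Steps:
D = -2
Function('C')(u) = Add(Pow(u, 2), Mul(-1, u)) (Function('C')(u) = Add(Add(Pow(u, 2), Mul(-2, u)), u) = Add(Pow(u, 2), Mul(-1, u)))
Function('c')(F) = Mul(F, Add(6, F))
Function('S')(t, x) = x
Mul(z, Function('S')(Function('c')(Function('C')(4)), -39)) = Mul(-1718, -39) = 67002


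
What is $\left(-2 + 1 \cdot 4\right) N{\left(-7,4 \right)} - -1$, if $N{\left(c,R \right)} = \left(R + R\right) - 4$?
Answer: $9$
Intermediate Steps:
$N{\left(c,R \right)} = -4 + 2 R$ ($N{\left(c,R \right)} = 2 R - 4 = -4 + 2 R$)
$\left(-2 + 1 \cdot 4\right) N{\left(-7,4 \right)} - -1 = \left(-2 + 1 \cdot 4\right) \left(-4 + 2 \cdot 4\right) - -1 = \left(-2 + 4\right) \left(-4 + 8\right) + \left(-5 + 6\right) = 2 \cdot 4 + 1 = 8 + 1 = 9$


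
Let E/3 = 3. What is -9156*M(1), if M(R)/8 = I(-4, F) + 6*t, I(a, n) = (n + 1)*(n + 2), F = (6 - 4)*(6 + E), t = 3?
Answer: -73980480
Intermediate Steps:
E = 9 (E = 3*3 = 9)
F = 30 (F = (6 - 4)*(6 + 9) = 2*15 = 30)
I(a, n) = (1 + n)*(2 + n)
M(R) = 8080 (M(R) = 8*((2 + 30² + 3*30) + 6*3) = 8*((2 + 900 + 90) + 18) = 8*(992 + 18) = 8*1010 = 8080)
-9156*M(1) = -9156*8080 = -73980480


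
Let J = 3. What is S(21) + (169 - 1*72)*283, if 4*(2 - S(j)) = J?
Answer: 109809/4 ≈ 27452.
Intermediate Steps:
S(j) = 5/4 (S(j) = 2 - 1/4*3 = 2 - 3/4 = 5/4)
S(21) + (169 - 1*72)*283 = 5/4 + (169 - 1*72)*283 = 5/4 + (169 - 72)*283 = 5/4 + 97*283 = 5/4 + 27451 = 109809/4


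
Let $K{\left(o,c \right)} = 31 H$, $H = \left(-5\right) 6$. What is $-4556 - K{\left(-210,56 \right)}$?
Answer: $-3626$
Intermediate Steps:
$H = -30$
$K{\left(o,c \right)} = -930$ ($K{\left(o,c \right)} = 31 \left(-30\right) = -930$)
$-4556 - K{\left(-210,56 \right)} = -4556 - -930 = -4556 + 930 = -3626$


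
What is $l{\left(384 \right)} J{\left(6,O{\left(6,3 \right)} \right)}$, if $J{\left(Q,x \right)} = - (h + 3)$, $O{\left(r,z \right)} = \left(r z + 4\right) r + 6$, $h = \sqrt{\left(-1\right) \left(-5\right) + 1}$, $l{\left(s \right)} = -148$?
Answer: $444 + 148 \sqrt{6} \approx 806.52$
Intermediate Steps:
$h = \sqrt{6}$ ($h = \sqrt{5 + 1} = \sqrt{6} \approx 2.4495$)
$O{\left(r,z \right)} = 6 + r \left(4 + r z\right)$ ($O{\left(r,z \right)} = \left(4 + r z\right) r + 6 = r \left(4 + r z\right) + 6 = 6 + r \left(4 + r z\right)$)
$J{\left(Q,x \right)} = -3 - \sqrt{6}$ ($J{\left(Q,x \right)} = - (\sqrt{6} + 3) = - (3 + \sqrt{6}) = -3 - \sqrt{6}$)
$l{\left(384 \right)} J{\left(6,O{\left(6,3 \right)} \right)} = - 148 \left(-3 - \sqrt{6}\right) = 444 + 148 \sqrt{6}$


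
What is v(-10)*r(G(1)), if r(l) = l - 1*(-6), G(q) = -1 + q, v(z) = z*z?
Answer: 600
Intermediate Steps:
v(z) = z**2
r(l) = 6 + l (r(l) = l + 6 = 6 + l)
v(-10)*r(G(1)) = (-10)**2*(6 + (-1 + 1)) = 100*(6 + 0) = 100*6 = 600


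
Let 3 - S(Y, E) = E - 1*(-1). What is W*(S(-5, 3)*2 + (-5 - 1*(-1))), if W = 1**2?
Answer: -6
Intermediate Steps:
S(Y, E) = 2 - E (S(Y, E) = 3 - (E - 1*(-1)) = 3 - (E + 1) = 3 - (1 + E) = 3 + (-1 - E) = 2 - E)
W = 1
W*(S(-5, 3)*2 + (-5 - 1*(-1))) = 1*((2 - 1*3)*2 + (-5 - 1*(-1))) = 1*((2 - 3)*2 + (-5 + 1)) = 1*(-1*2 - 4) = 1*(-2 - 4) = 1*(-6) = -6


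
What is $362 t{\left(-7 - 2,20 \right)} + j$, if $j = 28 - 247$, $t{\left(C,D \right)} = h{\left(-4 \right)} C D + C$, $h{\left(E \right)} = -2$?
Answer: $126843$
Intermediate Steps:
$t{\left(C,D \right)} = C - 2 C D$ ($t{\left(C,D \right)} = - 2 C D + C = C - 2 C D$)
$j = -219$ ($j = 28 - 247 = -219$)
$362 t{\left(-7 - 2,20 \right)} + j = 362 \left(-7 - 2\right) \left(1 - 40\right) - 219 = 362 \left(- 9 \left(1 - 40\right)\right) - 219 = 362 \left(\left(-9\right) \left(-39\right)\right) - 219 = 362 \cdot 351 - 219 = 127062 - 219 = 126843$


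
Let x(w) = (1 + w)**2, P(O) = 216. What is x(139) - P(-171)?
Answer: 19384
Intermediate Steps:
x(139) - P(-171) = (1 + 139)**2 - 1*216 = 140**2 - 216 = 19600 - 216 = 19384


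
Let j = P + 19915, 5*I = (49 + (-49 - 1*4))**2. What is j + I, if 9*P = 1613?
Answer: 904384/45 ≈ 20097.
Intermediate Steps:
P = 1613/9 (P = (1/9)*1613 = 1613/9 ≈ 179.22)
I = 16/5 (I = (49 + (-49 - 1*4))**2/5 = (49 + (-49 - 4))**2/5 = (49 - 53)**2/5 = (1/5)*(-4)**2 = (1/5)*16 = 16/5 ≈ 3.2000)
j = 180848/9 (j = 1613/9 + 19915 = 180848/9 ≈ 20094.)
j + I = 180848/9 + 16/5 = 904384/45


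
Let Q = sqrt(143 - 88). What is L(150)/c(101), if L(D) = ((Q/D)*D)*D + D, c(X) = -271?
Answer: -150/271 - 150*sqrt(55)/271 ≈ -4.6584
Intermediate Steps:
Q = sqrt(55) ≈ 7.4162
L(D) = D + D*sqrt(55) (L(D) = ((sqrt(55)/D)*D)*D + D = sqrt(55)*D + D = D*sqrt(55) + D = D + D*sqrt(55))
L(150)/c(101) = (150*(1 + sqrt(55)))/(-271) = (150 + 150*sqrt(55))*(-1/271) = -150/271 - 150*sqrt(55)/271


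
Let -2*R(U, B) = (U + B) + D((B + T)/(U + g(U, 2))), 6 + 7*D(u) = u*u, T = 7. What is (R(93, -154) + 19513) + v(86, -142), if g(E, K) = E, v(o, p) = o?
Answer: 1056401835/53816 ≈ 19630.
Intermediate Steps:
D(u) = -6/7 + u²/7 (D(u) = -6/7 + (u*u)/7 = -6/7 + u²/7)
R(U, B) = 3/7 - B/2 - U/2 - (7 + B)²/(56*U²) (R(U, B) = -((U + B) + (-6/7 + ((B + 7)/(U + U))²/7))/2 = -((B + U) + (-6/7 + ((7 + B)/((2*U)))²/7))/2 = -((B + U) + (-6/7 + ((7 + B)*(1/(2*U)))²/7))/2 = -((B + U) + (-6/7 + ((7 + B)/(2*U))²/7))/2 = -((B + U) + (-6/7 + ((7 + B)²/(4*U²))/7))/2 = -((B + U) + (-6/7 + (7 + B)²/(28*U²)))/2 = -(-6/7 + B + U + (7 + B)²/(28*U²))/2 = 3/7 - B/2 - U/2 - (7 + B)²/(56*U²))
(R(93, -154) + 19513) + v(86, -142) = ((3/7 - ½*(-154) - ½*93 - 1/56*(7 - 154)²/93²) + 19513) + 86 = ((3/7 + 77 - 93/2 - 1/56*1/8649*(-147)²) + 19513) + 86 = ((3/7 + 77 - 93/2 - 1/56*1/8649*21609) + 19513) + 86 = ((3/7 + 77 - 93/2 - 343/7688) + 19513) + 86 = (1662051/53816 + 19513) + 86 = 1051773659/53816 + 86 = 1056401835/53816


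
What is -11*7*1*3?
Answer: -231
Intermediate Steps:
-11*7*1*3 = -77*3 = -11*21 = -231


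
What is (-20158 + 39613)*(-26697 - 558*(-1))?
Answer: -508534245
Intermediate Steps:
(-20158 + 39613)*(-26697 - 558*(-1)) = 19455*(-26697 + 558) = 19455*(-26139) = -508534245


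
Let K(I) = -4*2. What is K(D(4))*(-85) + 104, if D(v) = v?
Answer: 784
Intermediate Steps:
K(I) = -8
K(D(4))*(-85) + 104 = -8*(-85) + 104 = 680 + 104 = 784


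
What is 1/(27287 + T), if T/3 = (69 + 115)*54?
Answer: 1/57095 ≈ 1.7515e-5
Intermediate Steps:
T = 29808 (T = 3*((69 + 115)*54) = 3*(184*54) = 3*9936 = 29808)
1/(27287 + T) = 1/(27287 + 29808) = 1/57095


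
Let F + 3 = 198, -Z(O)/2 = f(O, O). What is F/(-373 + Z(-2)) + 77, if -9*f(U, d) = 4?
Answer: 256118/3349 ≈ 76.476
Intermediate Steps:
f(U, d) = -4/9 (f(U, d) = -1/9*4 = -4/9)
Z(O) = 8/9 (Z(O) = -2*(-4/9) = 8/9)
F = 195 (F = -3 + 198 = 195)
F/(-373 + Z(-2)) + 77 = 195/(-373 + 8/9) + 77 = 195/(-3349/9) + 77 = -9/3349*195 + 77 = -1755/3349 + 77 = 256118/3349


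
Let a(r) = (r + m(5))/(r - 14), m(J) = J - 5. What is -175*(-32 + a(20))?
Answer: 15050/3 ≈ 5016.7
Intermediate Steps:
m(J) = -5 + J
a(r) = r/(-14 + r) (a(r) = (r + (-5 + 5))/(r - 14) = (r + 0)/(-14 + r) = r/(-14 + r))
-175*(-32 + a(20)) = -175*(-32 + 20/(-14 + 20)) = -175*(-32 + 20/6) = -175*(-32 + 20*(⅙)) = -175*(-32 + 10/3) = -175*(-86/3) = 15050/3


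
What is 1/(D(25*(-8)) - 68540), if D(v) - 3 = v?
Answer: -1/68737 ≈ -1.4548e-5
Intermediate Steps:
D(v) = 3 + v
1/(D(25*(-8)) - 68540) = 1/((3 + 25*(-8)) - 68540) = 1/((3 - 200) - 68540) = 1/(-197 - 68540) = 1/(-68737) = -1/68737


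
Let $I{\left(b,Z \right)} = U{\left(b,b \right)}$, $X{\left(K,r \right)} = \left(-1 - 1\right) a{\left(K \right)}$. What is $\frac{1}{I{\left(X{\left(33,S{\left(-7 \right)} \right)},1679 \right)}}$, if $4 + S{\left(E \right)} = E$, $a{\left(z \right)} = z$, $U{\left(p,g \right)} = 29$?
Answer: $\frac{1}{29} \approx 0.034483$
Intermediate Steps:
$S{\left(E \right)} = -4 + E$
$X{\left(K,r \right)} = - 2 K$ ($X{\left(K,r \right)} = \left(-1 - 1\right) K = - 2 K$)
$I{\left(b,Z \right)} = 29$
$\frac{1}{I{\left(X{\left(33,S{\left(-7 \right)} \right)},1679 \right)}} = \frac{1}{29}$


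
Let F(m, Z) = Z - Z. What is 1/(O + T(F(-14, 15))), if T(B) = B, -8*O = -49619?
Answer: 8/49619 ≈ 0.00016123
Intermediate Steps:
O = 49619/8 (O = -⅛*(-49619) = 49619/8 ≈ 6202.4)
F(m, Z) = 0
1/(O + T(F(-14, 15))) = 1/(49619/8 + 0) = 1/(49619/8) = 8/49619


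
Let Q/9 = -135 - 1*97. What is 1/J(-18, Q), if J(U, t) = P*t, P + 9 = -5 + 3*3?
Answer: 1/10440 ≈ 9.5785e-5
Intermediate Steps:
Q = -2088 (Q = 9*(-135 - 1*97) = 9*(-135 - 97) = 9*(-232) = -2088)
P = -5 (P = -9 + (-5 + 3*3) = -9 + (-5 + 9) = -9 + 4 = -5)
J(U, t) = -5*t
1/J(-18, Q) = 1/(-5*(-2088)) = 1/10440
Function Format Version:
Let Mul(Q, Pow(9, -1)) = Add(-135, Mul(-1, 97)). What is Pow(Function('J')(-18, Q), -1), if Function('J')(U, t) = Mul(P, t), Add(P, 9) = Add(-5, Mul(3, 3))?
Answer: Rational(1, 10440) ≈ 9.5785e-5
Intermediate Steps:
Q = -2088 (Q = Mul(9, Add(-135, Mul(-1, 97))) = Mul(9, Add(-135, -97)) = Mul(9, -232) = -2088)
P = -5 (P = Add(-9, Add(-5, Mul(3, 3))) = Add(-9, Add(-5, 9)) = Add(-9, 4) = -5)
Function('J')(U, t) = Mul(-5, t)
Pow(Function('J')(-18, Q), -1) = Pow(Mul(-5, -2088), -1) = Pow(10440, -1) = Rational(1, 10440)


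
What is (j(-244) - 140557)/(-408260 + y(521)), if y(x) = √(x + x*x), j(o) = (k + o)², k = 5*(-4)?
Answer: 14464855930/83337977819 + 212583*√30218/166675955638 ≈ 0.17379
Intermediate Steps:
k = -20
j(o) = (-20 + o)²
y(x) = √(x + x²)
(j(-244) - 140557)/(-408260 + y(521)) = ((-20 - 244)² - 140557)/(-408260 + √(521*(1 + 521))) = ((-264)² - 140557)/(-408260 + √(521*522)) = (69696 - 140557)/(-408260 + √271962) = -70861/(-408260 + 3*√30218)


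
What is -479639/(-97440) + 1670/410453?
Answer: 197031991267/39994540320 ≈ 4.9265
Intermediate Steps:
-479639/(-97440) + 1670/410453 = -479639*(-1/97440) + 1670*(1/410453) = 479639/97440 + 1670/410453 = 197031991267/39994540320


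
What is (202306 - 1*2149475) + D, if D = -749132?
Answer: -2696301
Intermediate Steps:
(202306 - 1*2149475) + D = (202306 - 1*2149475) - 749132 = (202306 - 2149475) - 749132 = -1947169 - 749132 = -2696301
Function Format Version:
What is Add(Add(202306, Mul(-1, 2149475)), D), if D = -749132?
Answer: -2696301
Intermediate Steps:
Add(Add(202306, Mul(-1, 2149475)), D) = Add(Add(202306, Mul(-1, 2149475)), -749132) = Add(Add(202306, -2149475), -749132) = Add(-1947169, -749132) = -2696301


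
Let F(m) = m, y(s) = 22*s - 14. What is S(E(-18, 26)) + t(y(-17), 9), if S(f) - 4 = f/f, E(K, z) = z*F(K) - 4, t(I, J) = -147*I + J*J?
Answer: 57122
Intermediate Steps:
y(s) = -14 + 22*s
t(I, J) = J**2 - 147*I (t(I, J) = -147*I + J**2 = J**2 - 147*I)
E(K, z) = -4 + K*z (E(K, z) = z*K - 4 = K*z - 4 = -4 + K*z)
S(f) = 5 (S(f) = 4 + f/f = 4 + 1 = 5)
S(E(-18, 26)) + t(y(-17), 9) = 5 + (9**2 - 147*(-14 + 22*(-17))) = 5 + (81 - 147*(-14 - 374)) = 5 + (81 - 147*(-388)) = 5 + (81 + 57036) = 5 + 57117 = 57122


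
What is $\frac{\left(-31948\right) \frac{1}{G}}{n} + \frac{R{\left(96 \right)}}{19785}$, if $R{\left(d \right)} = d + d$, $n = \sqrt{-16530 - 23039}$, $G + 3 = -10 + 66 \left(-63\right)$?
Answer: $\frac{64}{6595} - \frac{31948 i \sqrt{39569}}{165042299} \approx 0.0097043 - 0.038506 i$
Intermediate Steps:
$G = -4171$ ($G = -3 + \left(-10 + 66 \left(-63\right)\right) = -3 - 4168 = -4171$)
$n = i \sqrt{39569}$ ($n = \sqrt{-39569} = i \sqrt{39569} \approx 198.92 i$)
$R{\left(d \right)} = 2 d$
$\frac{\left(-31948\right) \frac{1}{G}}{n} + \frac{R{\left(96 \right)}}{19785} = \frac{\left(-31948\right) \frac{1}{-4171}}{i \sqrt{39569}} + \frac{2 \cdot 96}{19785} = \left(-31948\right) \left(- \frac{1}{4171}\right) \left(- \frac{i \sqrt{39569}}{39569}\right) + 192 \cdot \frac{1}{19785} = \frac{31948 \left(- \frac{i \sqrt{39569}}{39569}\right)}{4171} + \frac{64}{6595} = - \frac{31948 i \sqrt{39569}}{165042299} + \frac{64}{6595} = \frac{64}{6595} - \frac{31948 i \sqrt{39569}}{165042299}$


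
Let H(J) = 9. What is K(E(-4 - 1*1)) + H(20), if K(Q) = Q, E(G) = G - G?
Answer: 9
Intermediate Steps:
E(G) = 0
K(E(-4 - 1*1)) + H(20) = 0 + 9 = 9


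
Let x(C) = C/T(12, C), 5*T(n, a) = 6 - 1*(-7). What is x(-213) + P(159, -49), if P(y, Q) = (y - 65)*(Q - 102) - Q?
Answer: -184950/13 ≈ -14227.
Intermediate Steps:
T(n, a) = 13/5 (T(n, a) = (6 - 1*(-7))/5 = (6 + 7)/5 = (⅕)*13 = 13/5)
x(C) = 5*C/13 (x(C) = C/(13/5) = C*(5/13) = 5*C/13)
P(y, Q) = -Q + (-102 + Q)*(-65 + y) (P(y, Q) = (-65 + y)*(-102 + Q) - Q = (-102 + Q)*(-65 + y) - Q = -Q + (-102 + Q)*(-65 + y))
x(-213) + P(159, -49) = (5/13)*(-213) + (6630 - 102*159 - 66*(-49) - 49*159) = -1065/13 + (6630 - 16218 + 3234 - 7791) = -1065/13 - 14145 = -184950/13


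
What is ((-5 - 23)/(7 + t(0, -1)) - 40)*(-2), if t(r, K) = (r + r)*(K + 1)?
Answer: 88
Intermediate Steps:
t(r, K) = 2*r*(1 + K) (t(r, K) = (2*r)*(1 + K) = 2*r*(1 + K))
((-5 - 23)/(7 + t(0, -1)) - 40)*(-2) = ((-5 - 23)/(7 + 2*0*(1 - 1)) - 40)*(-2) = (-28/(7 + 2*0*0) - 40)*(-2) = (-28/(7 + 0) - 40)*(-2) = (-28/7 - 40)*(-2) = (-28*1/7 - 40)*(-2) = (-4 - 40)*(-2) = -44*(-2) = 88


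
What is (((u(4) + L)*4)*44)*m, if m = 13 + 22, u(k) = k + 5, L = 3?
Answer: 73920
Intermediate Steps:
u(k) = 5 + k
m = 35
(((u(4) + L)*4)*44)*m = ((((5 + 4) + 3)*4)*44)*35 = (((9 + 3)*4)*44)*35 = ((12*4)*44)*35 = (48*44)*35 = 2112*35 = 73920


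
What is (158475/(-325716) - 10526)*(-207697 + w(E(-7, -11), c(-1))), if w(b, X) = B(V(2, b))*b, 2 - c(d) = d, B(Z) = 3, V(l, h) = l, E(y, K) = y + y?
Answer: 237421100853083/108572 ≈ 2.1868e+9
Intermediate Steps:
E(y, K) = 2*y
c(d) = 2 - d
w(b, X) = 3*b
(158475/(-325716) - 10526)*(-207697 + w(E(-7, -11), c(-1))) = (158475/(-325716) - 10526)*(-207697 + 3*(2*(-7))) = (158475*(-1/325716) - 10526)*(-207697 + 3*(-14)) = (-52825/108572 - 10526)*(-207697 - 42) = -1142881697/108572*(-207739) = 237421100853083/108572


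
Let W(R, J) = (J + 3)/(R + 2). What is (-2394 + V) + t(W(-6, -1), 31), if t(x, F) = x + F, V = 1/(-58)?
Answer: -68542/29 ≈ -2363.5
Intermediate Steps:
V = -1/58 ≈ -0.017241
W(R, J) = (3 + J)/(2 + R)
t(x, F) = F + x
(-2394 + V) + t(W(-6, -1), 31) = (-2394 - 1/58) + (31 + (3 - 1)/(2 - 6)) = -138853/58 + (31 + 2/(-4)) = -138853/58 + (31 - ¼*2) = -138853/58 + (31 - ½) = -138853/58 + 61/2 = -68542/29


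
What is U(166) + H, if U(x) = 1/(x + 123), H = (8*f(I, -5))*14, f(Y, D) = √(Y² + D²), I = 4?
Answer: 1/289 + 112*√41 ≈ 717.15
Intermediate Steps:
f(Y, D) = √(D² + Y²)
H = 112*√41 (H = (8*√((-5)² + 4²))*14 = (8*√(25 + 16))*14 = (8*√41)*14 = 112*√41 ≈ 717.15)
U(x) = 1/(123 + x)
U(166) + H = 1/(123 + 166) + 112*√41 = 1/289 + 112*√41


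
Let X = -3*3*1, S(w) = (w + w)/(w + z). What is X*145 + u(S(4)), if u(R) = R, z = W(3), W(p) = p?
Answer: -9127/7 ≈ -1303.9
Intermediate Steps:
z = 3
S(w) = 2*w/(3 + w) (S(w) = (w + w)/(w + 3) = (2*w)/(3 + w) = 2*w/(3 + w))
X = -9 (X = -9*1 = -9)
X*145 + u(S(4)) = -9*145 + 2*4/(3 + 4) = -1305 + 2*4/7 = -1305 + 2*4*(⅐) = -1305 + 8/7 = -9127/7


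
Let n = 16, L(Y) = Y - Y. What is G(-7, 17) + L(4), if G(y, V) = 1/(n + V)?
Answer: 1/33 ≈ 0.030303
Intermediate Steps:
L(Y) = 0
G(y, V) = 1/(16 + V)
G(-7, 17) + L(4) = 1/(16 + 17) + 0 = 1/33 + 0 = 1/33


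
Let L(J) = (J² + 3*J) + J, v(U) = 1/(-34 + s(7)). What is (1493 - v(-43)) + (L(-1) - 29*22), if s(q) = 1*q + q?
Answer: 17041/20 ≈ 852.05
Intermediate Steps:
s(q) = 2*q (s(q) = q + q = 2*q)
v(U) = -1/20 (v(U) = 1/(-34 + 2*7) = 1/(-34 + 14) = 1/(-20) = -1/20)
L(J) = J² + 4*J
(1493 - v(-43)) + (L(-1) - 29*22) = (1493 - 1*(-1/20)) + (-(4 - 1) - 29*22) = (1493 + 1/20) + (-1*3 - 638) = 29861/20 + (-3 - 638) = 29861/20 - 641 = 17041/20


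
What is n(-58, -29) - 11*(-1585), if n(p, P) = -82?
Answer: 17353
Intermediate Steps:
n(-58, -29) - 11*(-1585) = -82 - 11*(-1585) = -82 + 17435 = 17353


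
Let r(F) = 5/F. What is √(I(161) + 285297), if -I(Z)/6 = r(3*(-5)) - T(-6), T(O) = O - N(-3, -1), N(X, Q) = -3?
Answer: √285281 ≈ 534.12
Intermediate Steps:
T(O) = 3 + O (T(O) = O - 1*(-3) = O + 3 = 3 + O)
I(Z) = -16 (I(Z) = -6*(5/((3*(-5))) - (3 - 6)) = -6*(5/(-15) - 1*(-3)) = -6*(5*(-1/15) + 3) = -6*(-⅓ + 3) = -6*8/3 = -16)
√(I(161) + 285297) = √(-16 + 285297) = √285281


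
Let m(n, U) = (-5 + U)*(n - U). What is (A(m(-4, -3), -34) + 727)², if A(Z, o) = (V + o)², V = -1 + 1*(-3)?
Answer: 4713241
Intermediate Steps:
V = -4 (V = -1 - 3 = -4)
A(Z, o) = (-4 + o)²
(A(m(-4, -3), -34) + 727)² = ((-4 - 34)² + 727)² = ((-38)² + 727)² = (1444 + 727)² = 2171² = 4713241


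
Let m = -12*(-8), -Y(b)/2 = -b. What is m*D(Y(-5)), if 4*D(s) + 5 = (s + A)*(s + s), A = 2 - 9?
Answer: 8040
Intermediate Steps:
A = -7
Y(b) = 2*b (Y(b) = -(-2)*b = 2*b)
m = 96
D(s) = -5/4 + s*(-7 + s)/2 (D(s) = -5/4 + ((s - 7)*(s + s))/4 = -5/4 + ((-7 + s)*(2*s))/4 = -5/4 + (2*s*(-7 + s))/4 = -5/4 + s*(-7 + s)/2)
m*D(Y(-5)) = 96*(-5/4 + (2*(-5))**2/2 - 7*(-5)) = 96*(-5/4 + (1/2)*(-10)**2 - 7/2*(-10)) = 96*(-5/4 + (1/2)*100 + 35) = 96*(-5/4 + 50 + 35) = 96*(335/4) = 8040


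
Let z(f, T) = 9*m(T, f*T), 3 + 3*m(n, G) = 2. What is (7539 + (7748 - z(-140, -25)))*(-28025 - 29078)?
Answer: -873104870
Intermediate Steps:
m(n, G) = -1/3 (m(n, G) = -1 + (1/3)*2 = -1 + 2/3 = -1/3)
z(f, T) = -3 (z(f, T) = 9*(-1/3) = -3)
(7539 + (7748 - z(-140, -25)))*(-28025 - 29078) = (7539 + (7748 - 1*(-3)))*(-28025 - 29078) = (7539 + (7748 + 3))*(-57103) = (7539 + 7751)*(-57103) = 15290*(-57103) = -873104870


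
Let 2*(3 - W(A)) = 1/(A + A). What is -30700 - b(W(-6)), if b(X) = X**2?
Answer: -17688529/576 ≈ -30709.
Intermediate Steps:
W(A) = 3 - 1/(4*A) (W(A) = 3 - 1/(2*(A + A)) = 3 - 1/(2*A)/2 = 3 - 1/(4*A))
-30700 - b(W(-6)) = -30700 - (3 - 1/4/(-6))**2 = -30700 - (3 - 1/4*(-1/6))**2 = -30700 - (3 + 1/24)**2 = -30700 - (73/24)**2 = -30700 - 1*5329/576 = -30700 - 5329/576 = -17688529/576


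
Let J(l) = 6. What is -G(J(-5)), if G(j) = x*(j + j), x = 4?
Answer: -48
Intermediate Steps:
G(j) = 8*j (G(j) = 4*(j + j) = 4*(2*j) = 8*j)
-G(J(-5)) = -8*6 = -1*48 = -48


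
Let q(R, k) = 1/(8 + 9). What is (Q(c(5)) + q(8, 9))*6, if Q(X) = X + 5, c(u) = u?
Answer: 1026/17 ≈ 60.353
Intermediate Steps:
q(R, k) = 1/17
Q(X) = 5 + X
(Q(c(5)) + q(8, 9))*6 = ((5 + 5) + 1/17)*6 = (10 + 1/17)*6 = (171/17)*6 = 1026/17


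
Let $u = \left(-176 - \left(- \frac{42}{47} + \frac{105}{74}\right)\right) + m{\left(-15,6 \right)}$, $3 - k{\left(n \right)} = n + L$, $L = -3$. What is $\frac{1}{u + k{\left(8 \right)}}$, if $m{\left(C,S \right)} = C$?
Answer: $- \frac{3478}{673081} \approx -0.0051673$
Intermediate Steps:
$k{\left(n \right)} = 6 - n$ ($k{\left(n \right)} = 3 - \left(n - 3\right) = 3 - \left(-3 + n\right) = 6 - n$)
$u = - \frac{666125}{3478}$ ($u = \left(-176 - \left(- \frac{42}{47} + \frac{105}{74}\right)\right) - 15 = \left(-176 - \frac{1827}{3478}\right) - 15 = - \frac{613955}{3478} - 15 = - \frac{666125}{3478} \approx -191.53$)
$\frac{1}{u + k{\left(8 \right)}} = \frac{1}{- \frac{666125}{3478} + \left(6 - 8\right)} = \frac{1}{- \frac{666125}{3478} - 2} = \frac{1}{- \frac{673081}{3478}} = - \frac{3478}{673081}$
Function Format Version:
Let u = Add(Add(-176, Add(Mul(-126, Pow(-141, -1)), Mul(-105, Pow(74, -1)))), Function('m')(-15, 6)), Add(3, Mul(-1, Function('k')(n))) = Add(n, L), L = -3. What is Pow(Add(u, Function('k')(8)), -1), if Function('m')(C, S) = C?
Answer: Rational(-3478, 673081) ≈ -0.0051673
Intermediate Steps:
Function('k')(n) = Add(6, Mul(-1, n)) (Function('k')(n) = Add(3, Mul(-1, Add(n, -3))) = Add(3, Mul(-1, Add(-3, n))) = Add(3, Add(3, Mul(-1, n))) = Add(6, Mul(-1, n)))
u = Rational(-666125, 3478) (u = Add(Add(-176, Add(Mul(-126, Pow(-141, -1)), Mul(-105, Pow(74, -1)))), -15) = Add(Add(-176, Add(Mul(-126, Rational(-1, 141)), Mul(-105, Rational(1, 74)))), -15) = Add(Add(-176, Add(Rational(42, 47), Rational(-105, 74))), -15) = Add(Add(-176, Rational(-1827, 3478)), -15) = Add(Rational(-613955, 3478), -15) = Rational(-666125, 3478) ≈ -191.53)
Pow(Add(u, Function('k')(8)), -1) = Pow(Add(Rational(-666125, 3478), Add(6, Mul(-1, 8))), -1) = Pow(Add(Rational(-666125, 3478), Add(6, -8)), -1) = Pow(Add(Rational(-666125, 3478), -2), -1) = Pow(Rational(-673081, 3478), -1) = Rational(-3478, 673081)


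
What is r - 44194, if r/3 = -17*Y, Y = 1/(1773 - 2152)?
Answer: -16749475/379 ≈ -44194.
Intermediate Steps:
Y = -1/379 (Y = 1/(-379) = -1/379 ≈ -0.0026385)
r = 51/379 (r = 3*(-17*(-1/379)) = 3*(17/379) = 51/379 ≈ 0.13456)
r - 44194 = 51/379 - 44194 = -16749475/379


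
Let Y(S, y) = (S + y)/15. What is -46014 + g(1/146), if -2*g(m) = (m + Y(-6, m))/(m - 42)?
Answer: -846335588/18393 ≈ -46014.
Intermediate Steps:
Y(S, y) = S/15 + y/15 (Y(S, y) = (S + y)*(1/15) = S/15 + y/15)
g(m) = -(-⅖ + 16*m/15)/(2*(-42 + m)) (g(m) = -(m + ((1/15)*(-6) + m/15))/(2*(m - 42)) = -(m + (-⅖ + m/15))/(2*(-42 + m)) = -(-⅖ + 16*m/15)/(2*(-42 + m)))
-46014 + g(1/146) = -46014 + (3 - 8/146)/(15*(-42 + 1/146)) = -46014 + (3 - 8*1/146)/(15*(-42 + 1/146)) = -46014 + (3 - 4/73)/(15*(-6131/146)) = -46014 + (1/15)*(-146/6131)*(215/73) = -46014 - 86/18393 = -846335588/18393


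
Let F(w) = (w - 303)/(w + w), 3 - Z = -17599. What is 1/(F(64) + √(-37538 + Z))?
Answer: -30592/326688545 - 65536*I*√1246/326688545 ≈ -9.3643e-5 - 0.0070812*I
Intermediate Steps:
Z = 17602 (Z = 3 - 1*(-17599) = 3 + 17599 = 17602)
F(w) = (-303 + w)/(2*w) (F(w) = (-303 + w)/((2*w)) = (-303 + w)*(1/(2*w)) = (-303 + w)/(2*w))
1/(F(64) + √(-37538 + Z)) = 1/((½)*(-303 + 64)/64 + √(-37538 + 17602)) = 1/((½)*(1/64)*(-239) + √(-19936)) = 1/(-239/128 + 4*I*√1246)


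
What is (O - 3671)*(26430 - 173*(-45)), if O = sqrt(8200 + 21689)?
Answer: -125603265 + 923805*sqrt(41) ≈ -1.1969e+8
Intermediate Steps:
O = 27*sqrt(41) (O = sqrt(29889) = 27*sqrt(41) ≈ 172.88)
(O - 3671)*(26430 - 173*(-45)) = (27*sqrt(41) - 3671)*(26430 - 173*(-45)) = (-3671 + 27*sqrt(41))*(26430 + 7785) = (-3671 + 27*sqrt(41))*34215 = -125603265 + 923805*sqrt(41)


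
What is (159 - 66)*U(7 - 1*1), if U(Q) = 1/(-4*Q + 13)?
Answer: -93/11 ≈ -8.4545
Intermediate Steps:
U(Q) = 1/(13 - 4*Q)
(159 - 66)*U(7 - 1*1) = (159 - 66)*(-1/(-13 + 4*(7 - 1*1))) = 93*(-1/(-13 + 4*(7 - 1))) = 93*(-1/(-13 + 4*6)) = 93*(-1/(-13 + 24)) = 93*(-1/11) = -93/11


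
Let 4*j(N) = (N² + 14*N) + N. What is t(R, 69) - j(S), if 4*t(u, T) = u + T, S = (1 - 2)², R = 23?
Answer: 19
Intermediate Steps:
S = 1 (S = (-1)² = 1)
t(u, T) = T/4 + u/4 (t(u, T) = (u + T)/4 = (T + u)/4 = T/4 + u/4)
j(N) = N²/4 + 15*N/4 (j(N) = ((N² + 14*N) + N)/4 = (N² + 15*N)/4 = N²/4 + 15*N/4)
t(R, 69) - j(S) = ((¼)*69 + (¼)*23) - (15 + 1)/4 = (69/4 + 23/4) - 16/4 = 23 - 1*4 = 23 - 4 = 19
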